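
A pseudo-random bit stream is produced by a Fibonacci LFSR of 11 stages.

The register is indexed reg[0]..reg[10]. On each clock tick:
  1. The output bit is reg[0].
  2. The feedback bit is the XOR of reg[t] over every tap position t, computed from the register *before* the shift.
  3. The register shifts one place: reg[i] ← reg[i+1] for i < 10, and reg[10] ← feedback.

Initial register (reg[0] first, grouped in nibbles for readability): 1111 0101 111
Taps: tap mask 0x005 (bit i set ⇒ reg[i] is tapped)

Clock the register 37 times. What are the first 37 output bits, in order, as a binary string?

1111010111100100010011101010111010000

k : reg_k → out_k, fb_k
0: 11110101111 → 1, fb=0
1: 11101011110 → 1, fb=0
2: 11010111100 → 1, fb=1
3: 10101111001 → 1, fb=0
4: 01011110010 → 0, fb=0
5: 10111100100 → 1, fb=0
6: 01111001000 → 0, fb=1
7: 11110010001 → 1, fb=0
8: 11100100010 → 1, fb=0
9: 11001000100 → 1, fb=1
10: 10010001001 → 1, fb=1
11: 00100010011 → 0, fb=1
12: 01000100111 → 0, fb=0
13: 10001001110 → 1, fb=1
14: 00010011101 → 0, fb=0
15: 00100111010 → 0, fb=1
16: 01001110101 → 0, fb=0
17: 10011101010 → 1, fb=1
18: 00111010101 → 0, fb=1
19: 01110101011 → 0, fb=1
20: 11101010111 → 1, fb=0
21: 11010101110 → 1, fb=1
22: 10101011101 → 1, fb=0
23: 01010111010 → 0, fb=0
24: 10101110100 → 1, fb=0
25: 01011101000 → 0, fb=0
26: 10111010000 → 1, fb=0
27: 01110100000 → 0, fb=1
28: 11101000001 → 1, fb=0
29: 11010000010 → 1, fb=1
30: 10100000101 → 1, fb=0
31: 01000001010 → 0, fb=0
32: 10000010100 → 1, fb=1
33: 00000101001 → 0, fb=0
34: 00001010010 → 0, fb=0
35: 00010100100 → 0, fb=0
36: 00101001000 → 0, fb=1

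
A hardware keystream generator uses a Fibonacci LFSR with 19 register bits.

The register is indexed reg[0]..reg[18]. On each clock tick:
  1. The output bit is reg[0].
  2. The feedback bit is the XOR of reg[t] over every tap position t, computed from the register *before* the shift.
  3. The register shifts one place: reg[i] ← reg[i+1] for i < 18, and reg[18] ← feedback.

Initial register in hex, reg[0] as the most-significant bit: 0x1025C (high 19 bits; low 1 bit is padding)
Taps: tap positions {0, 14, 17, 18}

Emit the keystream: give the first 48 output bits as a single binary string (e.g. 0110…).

000100000010010111010000110110000100110111110000

tick  register→output (feedback)
  0  0001000000100101110→0 (1)
  1  0010000001001011101→0 (0)
  2  0100000010010111010→0 (0)
  3  1000000100101110100→1 (0)
  4  0000001001011101000→0 (0)
  5  0000010010111010000→0 (1)
  6  0000100101110100001→0 (1)
  7  0001001011101000011→0 (0)
  8  0010010111010000110→0 (1)
  9  0100101110100001101→0 (1)
 10  1001011101000011011→1 (0)
 11  0010111010000110110→0 (0)
 12  0101110100001101100→0 (0)
 13  1011101000011011000→1 (0)
 14  0111010000110110000→0 (1)
 15  1110100001101100001→1 (0)
 16  1101000011011000010→1 (0)
 17  1010000110110000100→1 (1)
 18  0100001101100001001→0 (1)
 19  1000011011000010011→1 (0)
 20  0000110110000100110→0 (1)
 21  0001101100001001101→0 (1)
 22  0011011000010011011→0 (1)
 23  0110110000100110111→0 (1)
 24  1101100001001101111→1 (1)
 25  1011000010011011111→1 (0)
 26  0110000100110111110→0 (0)
 27  1100001001101111100→1 (0)
 28  1000010011011111000→1 (0)
 29  0000100110111110000→0 (1)
 30  0001001101111100001→0 (1)
 31  0010011011111000011→0 (0)
 32  0100110111110000110→0 (1)
 33  1001101111100001101→1 (0)
 34  0011011111000011010→0 (0)
 35  0110111110000110100→0 (1)
 36  1101111100001101001→1 (0)
 37  1011111000011010010→1 (1)
 38  0111110000110100101→0 (1)
 39  1111100001101001011→1 (1)
 40  1111000011010010111→1 (0)
 41  1110000110100101110→1 (0)
 42  1100001101001011100→1 (0)
 43  1000011010010111000→1 (0)
 44  0000110100101110000→0 (1)
 45  0001101001011100001→0 (1)
 46  0011010010111000011→0 (0)
 47  0110100101110000110→0 (1)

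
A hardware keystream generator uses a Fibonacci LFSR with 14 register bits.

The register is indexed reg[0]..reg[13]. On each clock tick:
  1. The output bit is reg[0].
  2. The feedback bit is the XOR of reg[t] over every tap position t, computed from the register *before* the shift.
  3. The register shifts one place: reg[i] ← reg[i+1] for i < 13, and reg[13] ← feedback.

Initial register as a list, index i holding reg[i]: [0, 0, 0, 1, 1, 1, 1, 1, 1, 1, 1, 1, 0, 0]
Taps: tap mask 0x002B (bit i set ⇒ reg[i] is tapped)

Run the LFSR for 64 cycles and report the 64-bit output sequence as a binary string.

step | reg (before) | out | fb
   0 | 00011111111100 | 0 | 0
   1 | 00111111111000 | 0 | 0
   2 | 01111111110000 | 0 | 1
   3 | 11111111100001 | 1 | 0
   4 | 11111111000010 | 1 | 0
   5 | 11111110000100 | 1 | 0
   6 | 11111100001000 | 1 | 0
   7 | 11111000010000 | 1 | 1
   8 | 11110000100001 | 1 | 1
   9 | 11100001000011 | 1 | 0
  10 | 11000010000110 | 1 | 0
  11 | 10000100001100 | 1 | 0
  12 | 00001000011000 | 0 | 0
  13 | 00010000110000 | 0 | 1
  14 | 00100001100001 | 0 | 0
  15 | 01000011000010 | 0 | 1
  16 | 10000110000101 | 1 | 0
  17 | 00001100001010 | 0 | 1
  18 | 00011000010101 | 0 | 1
  19 | 00110000101011 | 0 | 1
  20 | 01100001010111 | 0 | 1
  21 | 11000010101111 | 1 | 0
  22 | 10000101011110 | 1 | 0
  23 | 00001010111100 | 0 | 0
  24 | 00010101111000 | 0 | 0
  25 | 00101011110000 | 0 | 0
  26 | 01010111100000 | 0 | 1
  27 | 10101111000001 | 1 | 0
  28 | 01011110000010 | 0 | 1
  29 | 10111100000101 | 1 | 1
  30 | 01111000001011 | 0 | 0
  31 | 11110000010110 | 1 | 1
  32 | 11100000101101 | 1 | 0
  33 | 11000001011010 | 1 | 0
  34 | 10000010110100 | 1 | 1
  35 | 00000101101001 | 0 | 1
  36 | 00001011010011 | 0 | 0
  37 | 00010110100110 | 0 | 0
  38 | 00101101001100 | 0 | 1
  39 | 01011010011001 | 0 | 0
  40 | 10110100110010 | 1 | 1
  41 | 01101001100101 | 0 | 1
  42 | 11010011001011 | 1 | 1
  43 | 10100110010111 | 1 | 0
  44 | 01001100101110 | 0 | 0
  45 | 10011001011100 | 1 | 0
  46 | 00110010111000 | 0 | 1
  47 | 01100101110001 | 0 | 0
  48 | 11001011100010 | 1 | 0
  49 | 10010111000100 | 1 | 1
  50 | 00101110001001 | 0 | 1
  51 | 01011100010011 | 0 | 1
  52 | 10111000100111 | 1 | 0
  53 | 01110001001110 | 0 | 0
  54 | 11100010011100 | 1 | 0
  55 | 11000100111000 | 1 | 1
  56 | 10001001110001 | 1 | 1
  57 | 00010011100011 | 0 | 1
  58 | 00100111000111 | 0 | 1
  59 | 01001110001111 | 0 | 0
  60 | 10011100011110 | 1 | 1
  61 | 00111000111101 | 0 | 1
  62 | 01110001111011 | 0 | 0
  63 | 11100011110110 | 1 | 0

0001111111110000100001100001010111100000101101001100101110001001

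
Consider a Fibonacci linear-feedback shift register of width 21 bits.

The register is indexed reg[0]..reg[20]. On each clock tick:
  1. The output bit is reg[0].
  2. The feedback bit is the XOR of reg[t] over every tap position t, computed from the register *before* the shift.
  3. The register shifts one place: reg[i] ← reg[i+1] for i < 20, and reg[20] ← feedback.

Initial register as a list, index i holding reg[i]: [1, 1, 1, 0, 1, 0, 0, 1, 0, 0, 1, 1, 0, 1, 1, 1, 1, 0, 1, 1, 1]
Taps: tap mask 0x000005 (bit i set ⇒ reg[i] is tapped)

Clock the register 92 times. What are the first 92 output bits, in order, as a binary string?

11101001001101111011101001101111010010101001111010010011000001110010011011111000110111011110

k : reg_k → out_k, fb_k
0: 111010010011011110111 → 1, fb=0
1: 110100100110111101110 → 1, fb=1
2: 101001001101111011101 → 1, fb=0
3: 010010011011110111010 → 0, fb=0
4: 100100110111101110100 → 1, fb=1
5: 001001101111011101001 → 0, fb=1
6: 010011011110111010011 → 0, fb=0
7: 100110111101110100110 → 1, fb=1
8: 001101111011101001101 → 0, fb=1
9: 011011110111010011011 → 0, fb=1
10: 110111101110100110111 → 1, fb=1
11: 101111011101001101111 → 1, fb=0
12: 011110111010011011110 → 0, fb=1
13: 111101110100110111101 → 1, fb=0
14: 111011101001101111010 → 1, fb=0
15: 110111010011011110100 → 1, fb=1
16: 101110100110111101001 → 1, fb=0
17: 011101001101111010010 → 0, fb=1
18: 111010011011110100101 → 1, fb=0
19: 110100110111101001010 → 1, fb=1
20: 101001101111010010101 → 1, fb=0
21: 010011011110100101010 → 0, fb=0
22: 100110111101001010100 → 1, fb=1
23: 001101111010010101001 → 0, fb=1
24: 011011110100101010011 → 0, fb=1
25: 110111101001010100111 → 1, fb=1
26: 101111010010101001111 → 1, fb=0
27: 011110100101010011110 → 0, fb=1
28: 111101001010100111101 → 1, fb=0
29: 111010010101001111010 → 1, fb=0
30: 110100101010011110100 → 1, fb=1
31: 101001010100111101001 → 1, fb=0
32: 010010101001111010010 → 0, fb=0
33: 100101010011110100100 → 1, fb=1
34: 001010100111101001001 → 0, fb=1
35: 010101001111010010011 → 0, fb=0
36: 101010011110100100110 → 1, fb=0
37: 010100111101001001100 → 0, fb=0
38: 101001111010010011000 → 1, fb=0
39: 010011110100100110000 → 0, fb=0
40: 100111101001001100000 → 1, fb=1
41: 001111010010011000001 → 0, fb=1
42: 011110100100110000011 → 0, fb=1
43: 111101001001100000111 → 1, fb=0
44: 111010010011000001110 → 1, fb=0
45: 110100100110000011100 → 1, fb=1
46: 101001001100000111001 → 1, fb=0
47: 010010011000001110010 → 0, fb=0
48: 100100110000011100100 → 1, fb=1
49: 001001100000111001001 → 0, fb=1
50: 010011000001110010011 → 0, fb=0
51: 100110000011100100110 → 1, fb=1
52: 001100000111001001101 → 0, fb=1
53: 011000001110010011011 → 0, fb=1
54: 110000011100100110111 → 1, fb=1
55: 100000111001001101111 → 1, fb=1
56: 000001110010011011111 → 0, fb=0
57: 000011100100110111110 → 0, fb=0
58: 000111001001101111100 → 0, fb=0
59: 001110010011011111000 → 0, fb=1
60: 011100100110111110001 → 0, fb=1
61: 111001001101111100011 → 1, fb=0
62: 110010011011111000110 → 1, fb=1
63: 100100110111110001101 → 1, fb=1
64: 001001101111100011011 → 0, fb=1
65: 010011011111000110111 → 0, fb=0
66: 100110111110001101110 → 1, fb=1
67: 001101111100011011101 → 0, fb=1
68: 011011111000110111011 → 0, fb=1
69: 110111110001101110111 → 1, fb=1
70: 101111100011011101111 → 1, fb=0
71: 011111000110111011110 → 0, fb=1
72: 111110001101110111101 → 1, fb=0
73: 111100011011101111010 → 1, fb=0
74: 111000110111011110100 → 1, fb=0
75: 110001101110111101000 → 1, fb=1
76: 100011011101111010001 → 1, fb=1
77: 000110111011110100011 → 0, fb=0
78: 001101110111101000110 → 0, fb=1
79: 011011101111010001101 → 0, fb=1
80: 110111011110100011011 → 1, fb=1
81: 101110111101000110111 → 1, fb=0
82: 011101111010001101110 → 0, fb=1
83: 111011110100011011101 → 1, fb=0
84: 110111101000110111010 → 1, fb=1
85: 101111010001101110101 → 1, fb=0
86: 011110100011011101010 → 0, fb=1
87: 111101000110111010101 → 1, fb=0
88: 111010001101110101010 → 1, fb=0
89: 110100011011101010100 → 1, fb=1
90: 101000110111010101001 → 1, fb=0
91: 010001101110101010010 → 0, fb=0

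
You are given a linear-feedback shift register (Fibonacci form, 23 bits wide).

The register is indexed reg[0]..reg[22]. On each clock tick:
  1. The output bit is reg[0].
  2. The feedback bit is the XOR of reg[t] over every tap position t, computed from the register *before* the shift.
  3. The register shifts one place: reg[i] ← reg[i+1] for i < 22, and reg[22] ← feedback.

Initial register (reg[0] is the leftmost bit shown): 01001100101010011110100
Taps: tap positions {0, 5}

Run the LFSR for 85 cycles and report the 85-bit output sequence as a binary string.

k : reg_k → out_k, fb_k
0: 01001100101010011110100 → 0, fb=1
1: 10011001010100111101001 → 1, fb=1
2: 00110010101001111010011 → 0, fb=0
3: 01100101010011110100110 → 0, fb=1
4: 11001010100111101001101 → 1, fb=1
5: 10010101001111010011011 → 1, fb=0
6: 00101010011110100110110 → 0, fb=0
7: 01010100111101001101100 → 0, fb=1
8: 10101001111010011011001 → 1, fb=1
9: 01010011110100110110011 → 0, fb=0
10: 10100111101001101100110 → 1, fb=0
11: 01001111010011011001100 → 0, fb=1
12: 10011110100110110011001 → 1, fb=0
13: 00111101001101100110010 → 0, fb=1
14: 01111010011011001100101 → 0, fb=0
15: 11110100110110011001010 → 1, fb=0
16: 11101001101100110010100 → 1, fb=1
17: 11010011011001100101001 → 1, fb=1
18: 10100110110011001010011 → 1, fb=0
19: 01001101100110010100110 → 0, fb=1
20: 10011011001100101001101 → 1, fb=1
21: 00110110011001010011011 → 0, fb=1
22: 01101100110010100110111 → 0, fb=1
23: 11011001100101001101111 → 1, fb=1
24: 10110011001010011011111 → 1, fb=1
25: 01100110010100110111111 → 0, fb=1
26: 11001100101001101111111 → 1, fb=0
27: 10011001010011011111110 → 1, fb=1
28: 00110010100110111111101 → 0, fb=0
29: 01100101001101111111010 → 0, fb=1
30: 11001010011011111110101 → 1, fb=1
31: 10010100110111111101011 → 1, fb=0
32: 00101001101111111010110 → 0, fb=0
33: 01010011011111110101100 → 0, fb=0
34: 10100110111111101011000 → 1, fb=0
35: 01001101111111010110000 → 0, fb=1
36: 10011011111110101100001 → 1, fb=1
37: 00110111111101011000011 → 0, fb=1
38: 01101111111010110000111 → 0, fb=1
39: 11011111110101100001111 → 1, fb=0
40: 10111111101011000011110 → 1, fb=0
41: 01111111010110000111100 → 0, fb=1
42: 11111110101100001111001 → 1, fb=0
43: 11111101011000011110010 → 1, fb=0
44: 11111010110000111100100 → 1, fb=1
45: 11110101100001111001001 → 1, fb=0
46: 11101011000011110010010 → 1, fb=1
47: 11010110000111100100101 → 1, fb=0
48: 10101100001111001001010 → 1, fb=0
49: 01011000011110010010100 → 0, fb=0
50: 10110000111100100101000 → 1, fb=1
51: 01100001111001001010001 → 0, fb=0
52: 11000011110010010100010 → 1, fb=1
53: 10000111100100101000101 → 1, fb=0
54: 00001111001001010001010 → 0, fb=1
55: 00011110010010100010101 → 0, fb=1
56: 00111100100101000101011 → 0, fb=1
57: 01111001001010001010111 → 0, fb=0
58: 11110010010100010101110 → 1, fb=1
59: 11100100101000101011101 → 1, fb=0
60: 11001001010001010111010 → 1, fb=1
61: 10010010100010101110101 → 1, fb=1
62: 00100101000101011101011 → 0, fb=1
63: 01001010001010111010111 → 0, fb=0
64: 10010100010101110101110 → 1, fb=0
65: 00101000101011101011100 → 0, fb=0
66: 01010001010111010111000 → 0, fb=0
67: 10100010101110101110000 → 1, fb=1
68: 01000101011101011100001 → 0, fb=1
69: 10001010111010111000011 → 1, fb=1
70: 00010101110101110000111 → 0, fb=1
71: 00101011101011100001111 → 0, fb=0
72: 01010111010111000011110 → 0, fb=1
73: 10101110101110000111101 → 1, fb=0
74: 01011101011100001111010 → 0, fb=1
75: 10111010111000011110101 → 1, fb=1
76: 01110101110000111101011 → 0, fb=1
77: 11101011100001111010111 → 1, fb=1
78: 11010111000011110101111 → 1, fb=0
79: 10101110000111101011110 → 1, fb=0
80: 01011100001111010111100 → 0, fb=1
81: 10111000011110101111001 → 1, fb=1
82: 01110000111101011110011 → 0, fb=0
83: 11100001111010111100110 → 1, fb=1
84: 11000011110101111001101 → 1, fb=1

0100110010101001111010011011001100101001101111111010110000111100100101000101011101011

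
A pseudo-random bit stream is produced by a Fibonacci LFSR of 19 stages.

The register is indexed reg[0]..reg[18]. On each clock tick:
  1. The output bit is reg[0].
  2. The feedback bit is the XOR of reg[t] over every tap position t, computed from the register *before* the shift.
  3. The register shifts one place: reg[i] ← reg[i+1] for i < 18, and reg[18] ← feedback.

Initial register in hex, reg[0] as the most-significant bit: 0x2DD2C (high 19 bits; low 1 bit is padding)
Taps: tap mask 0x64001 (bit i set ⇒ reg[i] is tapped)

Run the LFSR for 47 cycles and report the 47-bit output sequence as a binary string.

00101101110100101100001000111001011101001000001

tick  register→output (feedback)
  0  0010110111010010110→0 (0)
  1  0101101110100101100→0 (0)
  2  1011011101001011000→1 (0)
  3  0110111010010110000→0 (1)
  4  1101110100101100001→1 (0)
  5  1011101001011000010→1 (0)
  6  0111010010110000100→0 (0)
  7  1110100101100001000→1 (1)
  8  1101001011000010001→1 (1)
  9  1010010110000100011→1 (1)
 10  0100101100001000111→0 (0)
 11  1001011000010001110→1 (0)
 12  0010110000100011100→0 (1)
 13  0101100001000111001→0 (0)
 14  1011000010001110010→1 (1)
 15  0110000100011100101→0 (1)
 16  1100001000111001011→1 (1)
 17  1000010001110010111→1 (0)
 18  0000100011100101110→0 (1)
 19  0001000111001011101→0 (0)
 20  0010001110010111010→0 (0)
 21  0100011100101110100→0 (1)
 22  1000111001011101001→1 (0)
 23  0001110010111010010→0 (0)
 24  0011100101110100100→0 (0)
 25  0111001011101001000→0 (0)
 26  1110010111010010000→1 (0)
 27  1100101110100100000→1 (1)
 28  1001011101001000001→1 (0)
 29  0010111010010000010→0 (1)
 30  0101110100100000101→0 (1)
 31  1011101001000001011→1 (1)
 32  0111010010000010111→0 (1)
 33  1110100100000101111→1 (1)
 34  1101001000001011111→1 (0)
 35  1010010000010111110→1 (1)
 36  0100100000101111101→0 (0)
 37  1001000001011111010→1 (1)
 38  0010000010111110101→0 (0)
 39  0100000101111101010→0 (1)
 40  1000001011111010101→1 (1)
 41  0000010111110101011→0 (0)
 42  0000101111101010110→0 (0)
 43  0001011111010101100→0 (0)
 44  0010111110101011000→0 (1)
 45  0101111101010110001→0 (0)
 46  1011111010101100010→1 (0)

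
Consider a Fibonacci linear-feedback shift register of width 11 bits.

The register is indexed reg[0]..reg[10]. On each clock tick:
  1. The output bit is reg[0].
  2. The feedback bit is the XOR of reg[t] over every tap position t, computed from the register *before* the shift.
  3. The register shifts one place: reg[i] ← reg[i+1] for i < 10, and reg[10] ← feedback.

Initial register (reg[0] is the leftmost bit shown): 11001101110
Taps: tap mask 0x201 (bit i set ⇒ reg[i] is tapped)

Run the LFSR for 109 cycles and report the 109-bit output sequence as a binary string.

1100110111001011011000010010010101111010001001101111101001001100010111100000100110101011110001000110000010100

tick  register→output (feedback)
  0  11001101110→1 (0)
  1  10011011100→1 (1)
  2  00110111001→0 (0)
  3  01101110010→0 (1)
  4  11011100101→1 (1)
  5  10111001011→1 (0)
  6  01110010110→0 (1)
  7  11100101101→1 (1)
  8  11001011011→1 (0)
  9  10010110110→1 (0)
 10  00101101100→0 (0)
 11  01011011000→0 (0)
 12  10110110000→1 (1)
 13  01101100001→0 (0)
 14  11011000010→1 (0)
 15  10110000100→1 (1)
 16  01100001001→0 (0)
 17  11000010010→1 (0)
 18  10000100100→1 (1)
 19  00001001001→0 (0)
 20  00010010010→0 (1)
 21  00100100101→0 (0)
 22  01001001010→0 (1)
 23  10010010101→1 (1)
 24  00100101011→0 (1)
 25  01001010111→0 (1)
 26  10010101111→1 (0)
 27  00101011110→0 (1)
 28  01010111101→0 (0)
 29  10101111010→1 (0)
 30  01011110100→0 (0)
 31  10111101000→1 (1)
 32  01111010001→0 (0)
 33  11110100010→1 (0)
 34  11101000100→1 (1)
 35  11010001001→1 (1)
 36  10100010011→1 (0)
 37  01000100110→0 (1)
 38  10001001101→1 (1)
 39  00010011011→0 (1)
 40  00100110111→0 (1)
 41  01001101111→0 (1)
 42  10011011111→1 (0)
 43  00110111110→0 (1)
 44  01101111101→0 (0)
 45  11011111010→1 (0)
 46  10111110100→1 (1)
 47  01111101001→0 (0)
 48  11111010010→1 (0)
 49  11110100100→1 (1)
 50  11101001001→1 (1)
 51  11010010011→1 (0)
 52  10100100110→1 (0)
 53  01001001100→0 (0)
 54  10010011000→1 (1)
 55  00100110001→0 (0)
 56  01001100010→0 (1)
 57  10011000101→1 (1)
 58  00110001011→0 (1)
 59  01100010111→0 (1)
 60  11000101111→1 (0)
 61  10001011110→1 (0)
 62  00010111100→0 (0)
 63  00101111000→0 (0)
 64  01011110000→0 (0)
 65  10111100000→1 (1)
 66  01111000001→0 (0)
 67  11110000010→1 (0)
 68  11100000100→1 (1)
 69  11000001001→1 (1)
 70  10000010011→1 (0)
 71  00000100110→0 (1)
 72  00001001101→0 (0)
 73  00010011010→0 (1)
 74  00100110101→0 (0)
 75  01001101010→0 (1)
 76  10011010101→1 (1)
 77  00110101011→0 (1)
 78  01101010111→0 (1)
 79  11010101111→1 (0)
 80  10101011110→1 (0)
 81  01010111100→0 (0)
 82  10101111000→1 (1)
 83  01011110001→0 (0)
 84  10111100010→1 (0)
 85  01111000100→0 (0)
 86  11110001000→1 (1)
 87  11100010001→1 (1)
 88  11000100011→1 (0)
 89  10001000110→1 (0)
 90  00010001100→0 (0)
 91  00100011000→0 (0)
 92  01000110000→0 (0)
 93  10001100000→1 (1)
 94  00011000001→0 (0)
 95  00110000010→0 (1)
 96  01100000101→0 (0)
 97  11000001010→1 (0)
 98  10000010100→1 (1)
 99  00000101001→0 (0)
100  00001010010→0 (1)
101  00010100101→0 (0)
102  00101001010→0 (1)
103  01010010101→0 (0)
104  10100101010→1 (0)
105  01001010100→0 (0)
106  10010101000→1 (1)
107  00101010001→0 (0)
108  01010100010→0 (1)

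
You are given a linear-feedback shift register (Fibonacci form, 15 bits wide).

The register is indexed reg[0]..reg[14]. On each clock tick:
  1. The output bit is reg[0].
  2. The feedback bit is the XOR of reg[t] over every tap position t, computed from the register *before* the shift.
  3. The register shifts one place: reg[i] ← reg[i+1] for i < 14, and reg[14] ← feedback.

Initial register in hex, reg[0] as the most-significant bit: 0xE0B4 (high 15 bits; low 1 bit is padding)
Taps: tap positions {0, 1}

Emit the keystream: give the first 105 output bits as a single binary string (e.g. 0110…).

tick  register→output (feedback)
  0  111000001011010→1 (0)
  1  110000010110100→1 (0)
  2  100000101101000→1 (1)
  3  000001011010001→0 (0)
  4  000010110100010→0 (0)
  5  000101101000100→0 (0)
  6  001011010001000→0 (0)
  7  010110100010000→0 (1)
  8  101101000100001→1 (1)
  9  011010001000011→0 (1)
 10  110100010000111→1 (0)
 11  101000100001110→1 (1)
 12  010001000011101→0 (1)
 13  100010000111011→1 (1)
 14  000100001110111→0 (0)
 15  001000011101110→0 (0)
 16  010000111011100→0 (1)
 17  100001110111001→1 (1)
 18  000011101110011→0 (0)
 19  000111011100110→0 (0)
 20  001110111001100→0 (0)
 21  011101110011000→0 (1)
 22  111011100110001→1 (0)
 23  110111001100010→1 (0)
 24  101110011000100→1 (1)
 25  011100110001001→0 (1)
 26  111001100010011→1 (0)
 27  110011000100110→1 (0)
 28  100110001001100→1 (1)
 29  001100010011001→0 (0)
 30  011000100110010→0 (1)
 31  110001001100101→1 (0)
 32  100010011001010→1 (1)
 33  000100110010101→0 (0)
 34  001001100101010→0 (0)
 35  010011001010100→0 (1)
 36  100110010101001→1 (1)
 37  001100101010011→0 (0)
 38  011001010100110→0 (1)
 39  110010101001101→1 (0)
 40  100101010011010→1 (1)
 41  001010100110101→0 (0)
 42  010101001101010→0 (1)
 43  101010011010101→1 (1)
 44  010100110101011→0 (1)
 45  101001101010111→1 (1)
 46  010011010101111→0 (1)
 47  100110101011111→1 (1)
 48  001101010111111→0 (0)
 49  011010101111110→0 (1)
 50  110101011111101→1 (0)
 51  101010111111010→1 (1)
 52  010101111110101→0 (1)
 53  101011111101011→1 (1)
 54  010111111010111→0 (1)
 55  101111110101111→1 (1)
 56  011111101011111→0 (1)
 57  111111010111111→1 (0)
 58  111110101111110→1 (0)
 59  111101011111100→1 (0)
 60  111010111111000→1 (0)
 61  110101111110000→1 (0)
 62  101011111100000→1 (1)
 63  010111111000001→0 (1)
 64  101111110000011→1 (1)
 65  011111100000111→0 (1)
 66  111111000001111→1 (0)
 67  111110000011110→1 (0)
 68  111100000111100→1 (0)
 69  111000001111000→1 (0)
 70  110000011110000→1 (0)
 71  100000111100000→1 (1)
 72  000001111000001→0 (0)
 73  000011110000010→0 (0)
 74  000111100000100→0 (0)
 75  001111000001000→0 (0)
 76  011110000010000→0 (1)
 77  111100000100001→1 (0)
 78  111000001000010→1 (0)
 79  110000010000100→1 (0)
 80  100000100001000→1 (1)
 81  000001000010001→0 (0)
 82  000010000100010→0 (0)
 83  000100001000100→0 (0)
 84  001000010001000→0 (0)
 85  010000100010000→0 (1)
 86  100001000100001→1 (1)
 87  000010001000011→0 (0)
 88  000100010000110→0 (0)
 89  001000100001100→0 (0)
 90  010001000011000→0 (1)
 91  100010000110001→1 (1)
 92  000100001100011→0 (0)
 93  001000011000110→0 (0)
 94  010000110001100→0 (1)
 95  100001100011001→1 (1)
 96  000011000110011→0 (0)
 97  000110001100110→0 (0)
 98  001100011001100→0 (0)
 99  011000110011000→0 (1)
100  110001100110001→1 (0)
101  100011001100010→1 (1)
102  000110011000101→0 (0)
103  001100110001010→0 (0)
104  011001100010100→0 (1)

111000001011010001000011101110011000100110010101001101010111111010111111000001111000001000010001000011000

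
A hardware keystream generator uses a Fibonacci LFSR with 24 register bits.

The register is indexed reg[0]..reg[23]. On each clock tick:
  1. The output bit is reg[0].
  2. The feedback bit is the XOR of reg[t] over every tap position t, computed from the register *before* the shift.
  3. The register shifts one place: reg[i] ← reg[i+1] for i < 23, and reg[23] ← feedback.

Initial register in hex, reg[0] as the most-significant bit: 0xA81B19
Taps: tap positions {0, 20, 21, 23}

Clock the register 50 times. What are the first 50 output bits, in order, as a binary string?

10101000000110110001100111110001110101110000111101

tick  register→output (feedback)
  0  101010000001101100011001→1 (1)
  1  010100000011011000110011→0 (1)
  2  101000000110110001100111→1 (1)
  3  010000001101100011001111→0 (1)
  4  100000011011000110011111→1 (0)
  5  000000110110001100111110→0 (0)
  6  000001101100011001111100→0 (0)
  7  000011011000110011111000→0 (1)
  8  000110110001100111110001→0 (1)
  9  001101100011001111100011→0 (1)
 10  011011000110011111000111→0 (0)
 11  110110001100111110001110→1 (1)
 12  101100011001111100011101→1 (0)
 13  011000110011111000111010→0 (1)
 14  110001100111110001110101→1 (1)
 15  100011001111100011101011→1 (1)
 16  000110011111000111010111→0 (0)
 17  001100111110001110101110→0 (0)
 18  011001111100011101011100→0 (0)
 19  110011111000111010111000→1 (0)
 20  100111110001110101110000→1 (1)
 21  001111100011101011100001→0 (1)
 22  011111000111010111000011→0 (1)
 23  111110001110101110000111→1 (1)
 24  111100011101011100001111→1 (0)
 25  111000111010111000011110→1 (1)
 26  110001110101110000111101→1 (0)
 27  100011101011100001111010→1 (0)
 28  000111010111000011110100→0 (1)
 29  001110101110000111101001→0 (0)
 30  011101011100001111010010→0 (0)
 31  111010111000011110100100→1 (0)
 32  110101110000111101001000→1 (0)
 33  101011100001111010010000→1 (1)
 34  010111000011110100100001→0 (1)
 35  101110000111101001000011→1 (0)
 36  011100001111010010000110→0 (1)
 37  111000011110100100001101→1 (0)
 38  110000111101001000011010→1 (0)
 39  100001111010010000110100→1 (0)
 40  000011110100100001101000→0 (1)
 41  000111101001000011010001→0 (1)
 42  001111010010000110100011→0 (1)
 43  011110100100001101000111→0 (0)
 44  111101001000011010001110→1 (1)
 45  111010010000110100011101→1 (0)
 46  110100100001101000111010→1 (0)
 47  101001000011010001110100→1 (0)
 48  010010000110100011101000→0 (1)
 49  100100001101000111010001→1 (0)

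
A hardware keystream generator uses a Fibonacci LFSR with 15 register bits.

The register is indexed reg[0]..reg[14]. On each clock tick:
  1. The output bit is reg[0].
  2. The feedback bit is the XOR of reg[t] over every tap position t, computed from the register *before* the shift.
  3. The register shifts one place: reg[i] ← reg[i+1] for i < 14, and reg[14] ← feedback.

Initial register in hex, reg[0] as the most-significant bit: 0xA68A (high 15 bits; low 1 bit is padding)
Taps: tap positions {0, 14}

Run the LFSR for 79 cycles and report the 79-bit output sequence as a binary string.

1010011010001010011101100001100010110111110111100100101011010111000110010011010

k : reg_k → out_k, fb_k
0: 101001101000101 → 1, fb=0
1: 010011010001010 → 0, fb=0
2: 100110100010100 → 1, fb=1
3: 001101000101001 → 0, fb=1
4: 011010001010011 → 0, fb=1
5: 110100010100111 → 1, fb=0
6: 101000101001110 → 1, fb=1
7: 010001010011101 → 0, fb=1
8: 100010100111011 → 1, fb=0
9: 000101001110110 → 0, fb=0
10: 001010011101100 → 0, fb=0
11: 010100111011000 → 0, fb=0
12: 101001110110000 → 1, fb=1
13: 010011101100001 → 0, fb=1
14: 100111011000011 → 1, fb=0
15: 001110110000110 → 0, fb=0
16: 011101100001100 → 0, fb=0
17: 111011000011000 → 1, fb=1
18: 110110000110001 → 1, fb=0
19: 101100001100010 → 1, fb=1
20: 011000011000101 → 0, fb=1
21: 110000110001011 → 1, fb=0
22: 100001100010110 → 1, fb=1
23: 000011000101101 → 0, fb=1
24: 000110001011011 → 0, fb=1
25: 001100010110111 → 0, fb=1
26: 011000101101111 → 0, fb=1
27: 110001011011111 → 1, fb=0
28: 100010110111110 → 1, fb=1
29: 000101101111101 → 0, fb=1
30: 001011011111011 → 0, fb=1
31: 010110111110111 → 0, fb=1
32: 101101111101111 → 1, fb=0
33: 011011111011110 → 0, fb=0
34: 110111110111100 → 1, fb=1
35: 101111101111001 → 1, fb=0
36: 011111011110010 → 0, fb=0
37: 111110111100100 → 1, fb=1
38: 111101111001001 → 1, fb=0
39: 111011110010010 → 1, fb=1
40: 110111100100101 → 1, fb=0
41: 101111001001010 → 1, fb=1
42: 011110010010101 → 0, fb=1
43: 111100100101011 → 1, fb=0
44: 111001001010110 → 1, fb=1
45: 110010010101101 → 1, fb=0
46: 100100101011010 → 1, fb=1
47: 001001010110101 → 0, fb=1
48: 010010101101011 → 0, fb=1
49: 100101011010111 → 1, fb=0
50: 001010110101110 → 0, fb=0
51: 010101101011100 → 0, fb=0
52: 101011010111000 → 1, fb=1
53: 010110101110001 → 0, fb=1
54: 101101011100011 → 1, fb=0
55: 011010111000110 → 0, fb=0
56: 110101110001100 → 1, fb=1
57: 101011100011001 → 1, fb=0
58: 010111000110010 → 0, fb=0
59: 101110001100100 → 1, fb=1
60: 011100011001001 → 0, fb=1
61: 111000110010011 → 1, fb=0
62: 110001100100110 → 1, fb=1
63: 100011001001101 → 1, fb=0
64: 000110010011010 → 0, fb=0
65: 001100100110100 → 0, fb=0
66: 011001001101000 → 0, fb=0
67: 110010011010000 → 1, fb=1
68: 100100110100001 → 1, fb=0
69: 001001101000010 → 0, fb=0
70: 010011010000100 → 0, fb=0
71: 100110100001000 → 1, fb=1
72: 001101000010001 → 0, fb=1
73: 011010000100011 → 0, fb=1
74: 110100001000111 → 1, fb=0
75: 101000010001110 → 1, fb=1
76: 010000100011101 → 0, fb=1
77: 100001000111011 → 1, fb=0
78: 000010001110110 → 0, fb=0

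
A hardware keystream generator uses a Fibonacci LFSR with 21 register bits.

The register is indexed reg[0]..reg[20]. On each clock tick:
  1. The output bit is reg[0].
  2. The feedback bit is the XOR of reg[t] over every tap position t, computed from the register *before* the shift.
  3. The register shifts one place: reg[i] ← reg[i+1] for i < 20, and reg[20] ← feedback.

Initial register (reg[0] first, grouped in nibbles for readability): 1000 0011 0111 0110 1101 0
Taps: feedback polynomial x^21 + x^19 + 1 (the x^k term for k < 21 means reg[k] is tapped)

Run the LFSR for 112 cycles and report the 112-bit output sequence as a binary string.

1000001101110110110100000001110010010010000000001101000010111111111110001010111001100110010100010011110000111101

k : reg_k → out_k, fb_k
0: 100000110111011011010 → 1, fb=0
1: 000001101110110110100 → 0, fb=0
2: 000011011101101101000 → 0, fb=0
3: 000110111011011010000 → 0, fb=0
4: 001101110110110100000 → 0, fb=0
5: 011011101101101000000 → 0, fb=0
6: 110111011011010000000 → 1, fb=1
7: 101110110110100000001 → 1, fb=1
8: 011101101101000000011 → 0, fb=1
9: 111011011010000000111 → 1, fb=0
10: 110110110100000001110 → 1, fb=0
11: 101101101000000011100 → 1, fb=1
12: 011011010000000111001 → 0, fb=0
13: 110110100000001110010 → 1, fb=0
14: 101101000000011100100 → 1, fb=1
15: 011010000000111001001 → 0, fb=0
16: 110100000001110010010 → 1, fb=0
17: 101000000011100100100 → 1, fb=1
18: 010000000111001001001 → 0, fb=0
19: 100000001110010010010 → 1, fb=0
20: 000000011100100100100 → 0, fb=0
21: 000000111001001001000 → 0, fb=0
22: 000001110010010010000 → 0, fb=0
23: 000011100100100100000 → 0, fb=0
24: 000111001001001000000 → 0, fb=0
25: 001110010010010000000 → 0, fb=0
26: 011100100100100000000 → 0, fb=0
27: 111001001001000000000 → 1, fb=1
28: 110010010010000000001 → 1, fb=1
29: 100100100100000000011 → 1, fb=0
30: 001001001000000000110 → 0, fb=1
31: 010010010000000001101 → 0, fb=0
32: 100100100000000011010 → 1, fb=0
33: 001001000000000110100 → 0, fb=0
34: 010010000000001101000 → 0, fb=0
35: 100100000000011010000 → 1, fb=1
36: 001000000000110100001 → 0, fb=0
37: 010000000001101000010 → 0, fb=1
38: 100000000011010000101 → 1, fb=1
39: 000000000110100001011 → 0, fb=1
40: 000000001101000010111 → 0, fb=1
41: 000000011010000101111 → 0, fb=1
42: 000000110100001011111 → 0, fb=1
43: 000001101000010111111 → 0, fb=1
44: 000011010000101111111 → 0, fb=1
45: 000110100001011111111 → 0, fb=1
46: 001101000010111111111 → 0, fb=1
47: 011010000101111111111 → 0, fb=1
48: 110100001011111111111 → 1, fb=0
49: 101000010111111111110 → 1, fb=0
50: 010000101111111111100 → 0, fb=0
51: 100001011111111111000 → 1, fb=1
52: 000010111111111110001 → 0, fb=0
53: 000101111111111100010 → 0, fb=1
54: 001011111111111000101 → 0, fb=0
55: 010111111111110001010 → 0, fb=1
56: 101111111111100010101 → 1, fb=1
57: 011111111111000101011 → 0, fb=1
58: 111111111110001010111 → 1, fb=0
59: 111111111100010101110 → 1, fb=0
60: 111111111000101011100 → 1, fb=1
61: 111111110001010111001 → 1, fb=1
62: 111111100010101110011 → 1, fb=0
63: 111111000101011100110 → 1, fb=0
64: 111110001010111001100 → 1, fb=1
65: 111100010101110011001 → 1, fb=1
66: 111000101011100110011 → 1, fb=0
67: 110001010111001100110 → 1, fb=0
68: 100010101110011001100 → 1, fb=1
69: 000101011100110011001 → 0, fb=0
70: 001010111001100110010 → 0, fb=1
71: 010101110011001100101 → 0, fb=0
72: 101011100110011001010 → 1, fb=0
73: 010111001100110010100 → 0, fb=0
74: 101110011001100101000 → 1, fb=1
75: 011100110011001010001 → 0, fb=0
76: 111001100110010100010 → 1, fb=0
77: 110011001100101000100 → 1, fb=1
78: 100110011001010001001 → 1, fb=1
79: 001100110010100010011 → 0, fb=1
80: 011001100101000100111 → 0, fb=1
81: 110011001010001001111 → 1, fb=0
82: 100110010100010011110 → 1, fb=0
83: 001100101000100111100 → 0, fb=0
84: 011001010001001111000 → 0, fb=0
85: 110010100010011110000 → 1, fb=1
86: 100101000100111100001 → 1, fb=1
87: 001010001001111000011 → 0, fb=1
88: 010100010011110000111 → 0, fb=1
89: 101000100111100001111 → 1, fb=0
90: 010001001111000011110 → 0, fb=1
91: 100010011110000111101 → 1, fb=1
92: 000100111100001111011 → 0, fb=1
93: 001001111000011110111 → 0, fb=1
94: 010011110000111101111 → 0, fb=1
95: 100111100001111011111 → 1, fb=0
96: 001111000011110111110 → 0, fb=1
97: 011110000111101111101 → 0, fb=0
98: 111100001111011111010 → 1, fb=0
99: 111000011110111110100 → 1, fb=1
100: 110000111101111101001 → 1, fb=1
101: 100001111011111010011 → 1, fb=0
102: 000011110111110100110 → 0, fb=1
103: 000111101111101001101 → 0, fb=0
104: 001111011111010011010 → 0, fb=1
105: 011110111110100110101 → 0, fb=0
106: 111101111101001101010 → 1, fb=0
107: 111011111010011010100 → 1, fb=1
108: 110111110100110101001 → 1, fb=1
109: 101111101001101010011 → 1, fb=0
110: 011111010011010100110 → 0, fb=1
111: 111110100110101001101 → 1, fb=1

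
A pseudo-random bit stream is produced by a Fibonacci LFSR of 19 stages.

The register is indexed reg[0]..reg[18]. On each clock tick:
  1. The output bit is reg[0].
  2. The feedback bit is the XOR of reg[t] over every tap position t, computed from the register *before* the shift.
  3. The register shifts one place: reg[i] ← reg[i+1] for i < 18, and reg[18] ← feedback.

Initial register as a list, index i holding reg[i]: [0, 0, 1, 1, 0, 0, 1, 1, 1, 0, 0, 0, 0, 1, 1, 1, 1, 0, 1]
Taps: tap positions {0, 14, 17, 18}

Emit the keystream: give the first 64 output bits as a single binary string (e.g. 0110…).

k : reg_k → out_k, fb_k
0: 0011001110000111101 → 0, fb=0
1: 0110011100001111010 → 0, fb=0
2: 1100111000011110100 → 1, fb=0
3: 1001110000111101000 → 1, fb=1
4: 0011100001111010001 → 0, fb=0
5: 0111000011110100010 → 0, fb=1
6: 1110000111101000101 → 1, fb=0
7: 1100001111010001010 → 1, fb=0
8: 1000011110100010100 → 1, fb=0
9: 0000111101000101000 → 0, fb=0
10: 0001111010001010000 → 0, fb=1
11: 0011110100010100001 → 0, fb=1
12: 0111101000101000011 → 0, fb=0
13: 1111010001010000110 → 1, fb=0
14: 1110100010100001100 → 1, fb=1
15: 1101000101000011001 → 1, fb=1
16: 1010001010000110011 → 1, fb=0
17: 0100010100001100110 → 0, fb=1
18: 1000101000011001101 → 1, fb=0
19: 0001010000110011010 → 0, fb=0
20: 0010100001100110100 → 0, fb=1
21: 0101000011001101001 → 0, fb=1
22: 1010000110011010011 → 1, fb=0
23: 0100001100110100110 → 0, fb=1
24: 1000011001101001101 → 1, fb=0
25: 0000110011010011010 → 0, fb=0
26: 0001100110100110100 → 0, fb=1
27: 0011001101001101001 → 0, fb=1
28: 0110011010011010011 → 0, fb=1
29: 1100110100110100111 → 1, fb=1
30: 1001101001101001111 → 1, fb=1
31: 0011010011010011111 → 0, fb=1
32: 0110100110100111111 → 0, fb=1
33: 1101001101001111111 → 1, fb=0
34: 1010011010011111110 → 1, fb=1
35: 0100110100111111101 → 0, fb=0
36: 1001101001111111010 → 1, fb=1
37: 0011010011111110101 → 0, fb=0
38: 0110100111111101010 → 0, fb=1
39: 1101001111111010101 → 1, fb=1
40: 1010011111110101011 → 1, fb=1
41: 0100111111101010111 → 0, fb=1
42: 1001111111010101111 → 1, fb=1
43: 0011111110101011111 → 0, fb=1
44: 0111111101010111111 → 0, fb=1
45: 1111111010101111111 → 1, fb=0
46: 1111110101011111110 → 1, fb=1
47: 1111101010111111101 → 1, fb=1
48: 1111010101111111011 → 1, fb=0
49: 1110101011111110110 → 1, fb=1
50: 1101010111111101101 → 1, fb=0
51: 1010101111111011010 → 1, fb=1
52: 0101011111110110101 → 0, fb=0
53: 1010111111101101010 → 1, fb=0
54: 0101111111011010100 → 0, fb=1
55: 1011111110110101001 → 1, fb=0
56: 0111111101101010010 → 0, fb=0
57: 1111111011010100100 → 1, fb=1
58: 1111110110101001001 → 1, fb=0
59: 1111101101010010010 → 1, fb=1
60: 1111011010100100101 → 1, fb=0
61: 1110110101001001010 → 1, fb=0
62: 1101101010010010100 → 1, fb=0
63: 1011010100100101000 → 1, fb=1

0011001110000111101000101000011001101001101001111111010101111111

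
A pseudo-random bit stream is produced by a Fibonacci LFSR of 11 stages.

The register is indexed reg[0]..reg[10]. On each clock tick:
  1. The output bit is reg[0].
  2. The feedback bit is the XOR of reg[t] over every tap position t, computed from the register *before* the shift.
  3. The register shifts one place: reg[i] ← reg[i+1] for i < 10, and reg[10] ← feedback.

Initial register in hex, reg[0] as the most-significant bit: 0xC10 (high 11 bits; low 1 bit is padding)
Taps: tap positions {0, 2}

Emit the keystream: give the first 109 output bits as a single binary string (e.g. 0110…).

1100000100011000101011110100001001001001011011011001101101111110110100001011001001001111011011100101101011100

tick  register→output (feedback)
  0  11000001000→1 (1)
  1  10000010001→1 (1)
  2  00000100011→0 (0)
  3  00001000110→0 (0)
  4  00010001100→0 (0)
  5  00100011000→0 (1)
  6  01000110001→0 (0)
  7  10001100010→1 (1)
  8  00011000101→0 (0)
  9  00110001010→0 (1)
 10  01100010101→0 (1)
 11  11000101011→1 (1)
 12  10001010111→1 (1)
 13  00010101111→0 (0)
 14  00101011110→0 (1)
 15  01010111101→0 (0)
 16  10101111010→1 (0)
 17  01011110100→0 (0)
 18  10111101000→1 (0)
 19  01111010000→0 (1)
 20  11110100001→1 (0)
 21  11101000010→1 (0)
 22  11010000100→1 (1)
 23  10100001001→1 (0)
 24  01000010010→0 (0)
 25  10000100100→1 (1)
 26  00001001001→0 (0)
 27  00010010010→0 (0)
 28  00100100100→0 (1)
 29  01001001001→0 (0)
 30  10010010010→1 (1)
 31  00100100101→0 (1)
 32  01001001011→0 (0)
 33  10010010110→1 (1)
 34  00100101101→0 (1)
 35  01001011011→0 (0)
 36  10010110110→1 (1)
 37  00101101101→0 (1)
 38  01011011011→0 (0)
 39  10110110110→1 (0)
 40  01101101100→0 (1)
 41  11011011001→1 (1)
 42  10110110011→1 (0)
 43  01101100110→0 (1)
 44  11011001101→1 (1)
 45  10110011011→1 (0)
 46  01100110110→0 (1)
 47  11001101101→1 (1)
 48  10011011011→1 (1)
 49  00110110111→0 (1)
 50  01101101111→0 (1)
 51  11011011111→1 (1)
 52  10110111111→1 (0)
 53  01101111110→0 (1)
 54  11011111101→1 (1)
 55  10111111011→1 (0)
 56  01111110110→0 (1)
 57  11111101101→1 (0)
 58  11111011010→1 (0)
 59  11110110100→1 (0)
 60  11101101000→1 (0)
 61  11011010000→1 (1)
 62  10110100001→1 (0)
 63  01101000010→0 (1)
 64  11010000101→1 (1)
 65  10100001011→1 (0)
 66  01000010110→0 (0)
 67  10000101100→1 (1)
 68  00001011001→0 (0)
 69  00010110010→0 (0)
 70  00101100100→0 (1)
 71  01011001001→0 (0)
 72  10110010010→1 (0)
 73  01100100100→0 (1)
 74  11001001001→1 (1)
 75  10010010011→1 (1)
 76  00100100111→0 (1)
 77  01001001111→0 (0)
 78  10010011110→1 (1)
 79  00100111101→0 (1)
 80  01001111011→0 (0)
 81  10011110110→1 (1)
 82  00111101101→0 (1)
 83  01111011011→0 (1)
 84  11110110111→1 (0)
 85  11101101110→1 (0)
 86  11011011100→1 (1)
 87  10110111001→1 (0)
 88  01101110010→0 (1)
 89  11011100101→1 (1)
 90  10111001011→1 (0)
 91  01110010110→0 (1)
 92  11100101101→1 (0)
 93  11001011010→1 (1)
 94  10010110101→1 (1)
 95  00101101011→0 (1)
 96  01011010111→0 (0)
 97  10110101110→1 (0)
 98  01101011100→0 (1)
 99  11010111001→1 (1)
100  10101110011→1 (0)
101  01011100110→0 (0)
102  10111001100→1 (0)
103  01110011000→0 (1)
104  11100110001→1 (0)
105  11001100010→1 (1)
106  10011000101→1 (1)
107  00110001011→0 (1)
108  01100010111→0 (1)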